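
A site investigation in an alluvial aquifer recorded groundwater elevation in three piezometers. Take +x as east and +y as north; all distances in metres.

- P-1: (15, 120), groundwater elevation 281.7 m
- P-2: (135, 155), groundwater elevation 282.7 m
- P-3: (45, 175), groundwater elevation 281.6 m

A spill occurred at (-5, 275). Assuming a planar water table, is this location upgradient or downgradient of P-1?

Differences from P-1: to P-2 (Δx, Δy, Δh) = (120, 35, +1.0); to P-3 = (30, 55, -0.1).
Solve a·Δx + b·Δy = Δh: det = 120·55 − 30·35 = 5550.
∂h/∂x = [(+1.0)·55 − (-0.1)·35] / 5550 = +0.01054
∂h/∂y = [120·(-0.1) − 30·(+1.0)] / 5550 = -0.007568
Head at (-5, 275) = 281.7 + (+0.01054)·(-20) + (-0.007568)·(155) = 280.32 m.
That is lower than the 281.7 m at P-1, so the point is downgradient.

downgradient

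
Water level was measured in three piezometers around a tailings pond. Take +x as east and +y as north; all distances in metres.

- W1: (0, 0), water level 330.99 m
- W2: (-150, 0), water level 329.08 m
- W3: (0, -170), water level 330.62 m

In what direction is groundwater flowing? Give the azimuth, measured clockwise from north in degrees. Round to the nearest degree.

∂h/∂x = (329.08 − 330.99) / (-150 − 0) = +0.01273
∂h/∂y = (330.62 − 330.99) / (-170 − 0) = +0.002176
Flow direction (−∇h) has components (-0.01273 E, -0.002176 N).
Azimuth = atan2(E, N) = atan2(-0.01273, -0.002176) = 260.3° ≈ 260°.

260°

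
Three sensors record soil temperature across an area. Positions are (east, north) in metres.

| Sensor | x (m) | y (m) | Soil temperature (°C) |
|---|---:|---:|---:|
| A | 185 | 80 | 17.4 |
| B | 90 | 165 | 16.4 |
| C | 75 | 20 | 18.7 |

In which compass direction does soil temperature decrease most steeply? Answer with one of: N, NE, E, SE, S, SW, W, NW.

Taking A as reference: B−A = (-95, 85, -1.0); C−A = (-110, -60, +1.3).
Determinant of the coordinate differences = (-95)·(-60) − (-110)·85 = 15050.
∂T/∂x = [(-1.0)·(-60) − (+1.3)·85] / 15050 = -0.003355
∂T/∂y = [(-95)·(+1.3) − (-110)·(-1.0)] / 15050 = -0.01551
Steepest decrease is along −∇f = (+0.003355 E, +0.01551 N) → north.

N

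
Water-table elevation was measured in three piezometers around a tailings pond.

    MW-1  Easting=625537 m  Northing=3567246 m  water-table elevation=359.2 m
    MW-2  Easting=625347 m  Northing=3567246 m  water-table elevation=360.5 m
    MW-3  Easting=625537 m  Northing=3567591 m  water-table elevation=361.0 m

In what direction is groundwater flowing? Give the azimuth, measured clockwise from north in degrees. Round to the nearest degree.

127°

∂h/∂x = (360.5 − 359.2) / (625347 − 625537) = -0.006842
∂h/∂y = (361.0 − 359.2) / (3567591 − 3567246) = +0.005217
Flow direction (−∇h) has components (+0.006842 E, -0.005217 N).
Azimuth = atan2(E, N) = atan2(+0.006842, -0.005217) = 127.3° ≈ 127°.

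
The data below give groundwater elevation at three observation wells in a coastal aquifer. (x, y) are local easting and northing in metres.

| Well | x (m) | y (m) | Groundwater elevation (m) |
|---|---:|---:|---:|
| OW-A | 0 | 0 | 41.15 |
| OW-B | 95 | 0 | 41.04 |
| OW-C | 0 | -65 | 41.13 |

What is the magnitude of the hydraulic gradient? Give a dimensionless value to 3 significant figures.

0.00120

∂h/∂x = (41.04 − 41.15) / (95 − 0) = -0.001158
∂h/∂y = (41.13 − 41.15) / (-65 − 0) = +0.0003077
|∇h| = √(-0.001158² + 0.0003077²) = 0.001198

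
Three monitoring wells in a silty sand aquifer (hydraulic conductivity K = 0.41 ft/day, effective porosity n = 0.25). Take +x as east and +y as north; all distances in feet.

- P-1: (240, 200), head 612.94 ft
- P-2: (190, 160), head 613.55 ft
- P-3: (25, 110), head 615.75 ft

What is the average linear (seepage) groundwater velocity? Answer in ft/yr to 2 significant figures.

Differences from P-1: to P-2 (Δx, Δy, Δh) = (-50, -40, +0.61); to P-3 = (-215, -90, +2.81).
Determinant of the coordinate differences = (-50)·(-90) − (-215)·(-40) = -4100.
∂h/∂x = [(+0.61)·(-90) − (+2.81)·(-40)] / -4100 = -0.01402
∂h/∂y = [(-50)·(+2.81) − (-215)·(+0.61)] / -4100 = +0.002280
|∇h| = √(-0.01402² + 0.002280²) = 0.0142
Seepage velocity v = K·i/n = 0.41 × 0.0142 / 0.25 = 0.02329 ft/day = 8.507 ft/yr.

8.5 ft/yr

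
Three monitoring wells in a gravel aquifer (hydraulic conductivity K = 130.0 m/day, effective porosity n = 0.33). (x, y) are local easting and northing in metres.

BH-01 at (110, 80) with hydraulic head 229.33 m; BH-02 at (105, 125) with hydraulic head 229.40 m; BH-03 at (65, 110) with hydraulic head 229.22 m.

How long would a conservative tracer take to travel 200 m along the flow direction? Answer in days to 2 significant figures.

120 days

Taking BH-01 as reference: BH-02−BH-01 = (-5, 45, +0.07); BH-03−BH-01 = (-45, 30, -0.11).
Solve a·Δx + b·Δy = Δh: det = (-5)·30 − (-45)·45 = 1875.
∂h/∂x = [(+0.07)·30 − (-0.11)·45] / 1875 = +0.003760
∂h/∂y = [(-5)·(-0.11) − (-45)·(+0.07)] / 1875 = +0.001973
|∇h| = √(0.003760² + 0.001973²) = 0.004246
Seepage velocity v = K·i/n = 130.0 × 0.004246 / 0.33 = 1.673 m/day.
t = 200 / 1.673 = 119.5 days.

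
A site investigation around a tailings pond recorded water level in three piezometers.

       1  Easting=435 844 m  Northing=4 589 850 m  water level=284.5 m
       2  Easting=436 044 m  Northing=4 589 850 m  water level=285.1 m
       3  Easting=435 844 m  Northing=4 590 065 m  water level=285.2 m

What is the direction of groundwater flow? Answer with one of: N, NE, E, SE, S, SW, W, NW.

SW

∂h/∂x = (285.1 − 284.5) / (436044 − 435844) = +0.003000
∂h/∂y = (285.2 − 284.5) / (4590065 − 4589850) = +0.003256
Flow = −∇h = (-0.003000 east, -0.003256 north), which points southwest.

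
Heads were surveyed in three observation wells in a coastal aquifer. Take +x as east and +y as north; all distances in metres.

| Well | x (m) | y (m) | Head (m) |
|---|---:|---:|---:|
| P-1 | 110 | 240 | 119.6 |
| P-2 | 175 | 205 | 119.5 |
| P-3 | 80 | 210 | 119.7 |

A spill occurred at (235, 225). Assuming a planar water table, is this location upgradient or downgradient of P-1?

downgradient

Taking P-1 as reference: P-2−P-1 = (65, -35, -0.1); P-3−P-1 = (-30, -30, +0.1).
Solve a·Δx + b·Δy = Δh: det = 65·(-30) − (-30)·(-35) = -3000.
∂h/∂x = [(-0.1)·(-30) − (+0.1)·(-35)] / -3000 = -0.002167
∂h/∂y = [65·(+0.1) − (-30)·(-0.1)] / -3000 = -0.001167
Head at (235, 225) = 119.6 + (-0.002167)·(125) + (-0.001167)·(-15) = 119.35 m.
That is lower than the 119.6 m at P-1, so the point is downgradient.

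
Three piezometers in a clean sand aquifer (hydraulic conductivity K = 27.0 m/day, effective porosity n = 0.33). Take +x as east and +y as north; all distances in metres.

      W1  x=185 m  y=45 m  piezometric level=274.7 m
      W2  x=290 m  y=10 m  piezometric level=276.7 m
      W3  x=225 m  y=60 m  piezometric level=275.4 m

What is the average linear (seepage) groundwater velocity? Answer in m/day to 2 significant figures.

Three-point gradient (reference W1): Δ to W2 = (105, -35, +2.0), Δ to W3 = (40, 15, +0.7).
∂h/∂x = +0.01832, ∂h/∂y = -0.002185 (det = 2975).
|∇h| = √(0.01832² + -0.002185²) = 0.01845
Seepage velocity v = K·i/n = 27.0 × 0.01845 / 0.33 = 1.51 m/day.

1.5 m/day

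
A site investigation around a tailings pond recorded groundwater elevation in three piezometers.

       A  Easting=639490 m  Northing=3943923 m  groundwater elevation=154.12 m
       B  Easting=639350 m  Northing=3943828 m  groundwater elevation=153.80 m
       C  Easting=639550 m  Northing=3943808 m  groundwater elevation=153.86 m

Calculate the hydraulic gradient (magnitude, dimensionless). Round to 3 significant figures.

0.00261

Differences from A: to B (Δx, Δy, Δh) = (-140, -95, -0.32); to C = (60, -115, -0.26).
Solve a·Δx + b·Δy = Δh: det = (-140)·(-115) − 60·(-95) = 21800.
∂h/∂x = [(-0.32)·(-115) − (-0.26)·(-95)] / 21800 = +0.0005550
∂h/∂y = [(-140)·(-0.26) − 60·(-0.32)] / 21800 = +0.002550
|∇h| = √(0.0005550² + 0.002550²) = 0.00261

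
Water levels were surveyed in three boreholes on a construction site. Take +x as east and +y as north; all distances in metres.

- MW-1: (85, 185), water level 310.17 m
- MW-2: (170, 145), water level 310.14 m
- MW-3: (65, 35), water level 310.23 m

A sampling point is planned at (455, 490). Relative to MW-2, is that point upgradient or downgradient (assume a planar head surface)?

Taking MW-1 as reference: MW-2−MW-1 = (85, -40, -0.03); MW-3−MW-1 = (-20, -150, +0.06).
Determinant of the coordinate differences = 85·(-150) − (-20)·(-40) = -13550.
∂h/∂x = [(-0.03)·(-150) − (+0.06)·(-40)] / -13550 = -0.0005092
∂h/∂y = [85·(+0.06) − (-20)·(-0.03)] / -13550 = -0.0003321
Head at (455, 490) = 310.17 + (-0.0005092)·(370) + (-0.0003321)·(305) = 309.88 m.
That is lower than the 310.14 m at MW-2, so the point is downgradient.

downgradient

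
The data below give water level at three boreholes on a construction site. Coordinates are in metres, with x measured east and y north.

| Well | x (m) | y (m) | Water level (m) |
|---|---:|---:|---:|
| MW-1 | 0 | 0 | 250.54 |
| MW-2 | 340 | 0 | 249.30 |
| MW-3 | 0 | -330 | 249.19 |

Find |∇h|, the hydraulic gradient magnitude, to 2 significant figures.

∂h/∂x = (249.30 − 250.54) / (340 − 0) = -0.003647
∂h/∂y = (249.19 − 250.54) / (-330 − 0) = +0.004091
|∇h| = √(-0.003647² + 0.004091²) = 0.005481

0.0055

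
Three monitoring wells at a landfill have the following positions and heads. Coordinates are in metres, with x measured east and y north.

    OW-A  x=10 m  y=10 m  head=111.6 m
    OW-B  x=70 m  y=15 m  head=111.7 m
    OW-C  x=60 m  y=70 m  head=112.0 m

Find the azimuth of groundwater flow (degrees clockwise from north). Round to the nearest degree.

With h = a·x + b·y + c and OW-A as origin, the differences give:
  60·a + 5·b = +0.1
  50·a + 60·b = +0.4
Eliminate b (×60 and ×5, subtract): 3350·a = 4.00 → a = ∂h/∂x = +0.001194
Back-substitute: b = ∂h/∂y = +0.005672.
Flow direction (−∇h) has components (-0.001194 E, -0.005672 N).
Azimuth = atan2(E, N) = atan2(-0.001194, -0.005672) = 191.9° ≈ 192°.

192°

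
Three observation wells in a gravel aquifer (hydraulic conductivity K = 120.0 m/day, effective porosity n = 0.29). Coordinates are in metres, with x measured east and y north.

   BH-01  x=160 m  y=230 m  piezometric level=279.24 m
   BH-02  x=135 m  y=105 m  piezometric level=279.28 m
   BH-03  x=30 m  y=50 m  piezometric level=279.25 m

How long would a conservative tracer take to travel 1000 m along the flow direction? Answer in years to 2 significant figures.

10 years

With h = a·x + b·y + c and BH-01 as origin, the differences give:
  (-25)·a + (-125)·b = +0.04
  (-130)·a + (-180)·b = +0.01
Eliminate b (×(-180) and ×(-125), subtract): -11750·a = -5.950 → a = ∂h/∂x = +0.0005064
Back-substitute: b = ∂h/∂y = -0.0004213.
|∇h| = √(0.0005064² + -0.0004213²) = 0.0006587
Seepage velocity v = K·i/n = 120.0 × 0.0006587 / 0.29 = 0.2726 m/day.
t = 1000 / 0.2726 = 3668 days = 10 years.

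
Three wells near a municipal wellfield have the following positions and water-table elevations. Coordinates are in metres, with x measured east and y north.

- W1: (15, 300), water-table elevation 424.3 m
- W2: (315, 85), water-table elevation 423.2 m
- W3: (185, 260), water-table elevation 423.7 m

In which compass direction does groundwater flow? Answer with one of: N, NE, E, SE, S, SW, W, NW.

E

Taking W1 as reference: W2−W1 = (300, -215, -1.1); W3−W1 = (170, -40, -0.6).
Determinant of the coordinate differences = 300·(-40) − 170·(-215) = 24550.
∂h/∂x = [(-1.1)·(-40) − (-0.6)·(-215)] / 24550 = -0.003462
∂h/∂y = [300·(-0.6) − 170·(-1.1)] / 24550 = +0.0002851
Flow = −∇h = (+0.003462 east, -0.0002851 north), which points east.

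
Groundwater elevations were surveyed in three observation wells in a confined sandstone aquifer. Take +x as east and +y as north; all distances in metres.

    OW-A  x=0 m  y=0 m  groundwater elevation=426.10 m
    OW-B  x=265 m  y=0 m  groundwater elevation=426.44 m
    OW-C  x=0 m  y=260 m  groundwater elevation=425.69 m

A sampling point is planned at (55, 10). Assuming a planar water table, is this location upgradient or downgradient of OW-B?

∂h/∂x = (426.44 − 426.10) / (265 − 0) = +0.001283
∂h/∂y = (425.69 − 426.10) / (260 − 0) = -0.001577
Head at (55, 10) = 426.10 + (+0.001283)·(55) + (-0.001577)·(10) = 426.15 m.
That is lower than the 426.44 m at OW-B, so the point is downgradient.

downgradient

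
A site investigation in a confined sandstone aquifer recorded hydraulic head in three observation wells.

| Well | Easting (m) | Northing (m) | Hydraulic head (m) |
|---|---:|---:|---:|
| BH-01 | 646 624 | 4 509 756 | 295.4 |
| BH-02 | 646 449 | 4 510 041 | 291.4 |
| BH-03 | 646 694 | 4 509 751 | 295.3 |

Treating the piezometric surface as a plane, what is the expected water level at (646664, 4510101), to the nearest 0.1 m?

With h = a·x + b·y + c and BH-01 as origin, the differences give:
  (-175)·a + 285·b = -4.0
  70·a + (-5)·b = -0.1
Eliminate b (×(-5) and ×285, subtract): -19075·a = 48.50 → a = ∂h/∂x = -0.002543
Back-substitute: b = ∂h/∂y = -0.01560.
h(646664, 4510101) = 295.4 + (-0.002543)·(40) + (-0.01560)·(345) = 295.4 -0.102 -5.381 = 289.918 m.

289.9 m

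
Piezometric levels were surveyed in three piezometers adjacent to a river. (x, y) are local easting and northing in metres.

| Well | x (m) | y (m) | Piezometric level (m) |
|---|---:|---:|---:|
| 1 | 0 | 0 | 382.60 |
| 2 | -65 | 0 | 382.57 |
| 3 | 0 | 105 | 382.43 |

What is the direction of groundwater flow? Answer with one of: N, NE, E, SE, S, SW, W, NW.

N

∂h/∂x = (382.57 − 382.60) / (-65 − 0) = +0.0004615
∂h/∂y = (382.43 − 382.60) / (105 − 0) = -0.001619
Flow = −∇h = (-0.0004615 east, +0.001619 north), which points north.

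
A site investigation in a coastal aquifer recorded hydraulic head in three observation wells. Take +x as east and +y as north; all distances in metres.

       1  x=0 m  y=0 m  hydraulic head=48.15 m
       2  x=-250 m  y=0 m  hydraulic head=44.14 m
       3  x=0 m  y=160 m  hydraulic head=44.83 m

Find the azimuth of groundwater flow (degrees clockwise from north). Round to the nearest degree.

322°

∂h/∂x = (44.14 − 48.15) / (-250 − 0) = +0.01604
∂h/∂y = (44.83 − 48.15) / (160 − 0) = -0.02075
Flow direction (−∇h) has components (-0.01604 E, +0.02075 N).
Azimuth = atan2(E, N) = atan2(-0.01604, +0.02075) = 322.3° ≈ 322°.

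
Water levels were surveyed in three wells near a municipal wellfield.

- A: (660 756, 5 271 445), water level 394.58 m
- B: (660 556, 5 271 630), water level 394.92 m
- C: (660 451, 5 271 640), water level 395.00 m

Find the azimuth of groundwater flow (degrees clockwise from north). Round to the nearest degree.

150°

Differences from A: to B (Δx, Δy, Δh) = (-200, 185, +0.34); to C = (-305, 195, +0.42).
Determinant of the coordinate differences = (-200)·195 − (-305)·185 = 17425.
∂h/∂x = [(+0.34)·195 − (+0.42)·185] / 17425 = -0.0006542
∂h/∂y = [(-200)·(+0.42) − (-305)·(+0.34)] / 17425 = +0.001131
Flow direction (−∇h) has components (+0.0006542 E, -0.001131 N).
Azimuth = atan2(E, N) = atan2(+0.0006542, -0.001131) = 149.9° ≈ 150°.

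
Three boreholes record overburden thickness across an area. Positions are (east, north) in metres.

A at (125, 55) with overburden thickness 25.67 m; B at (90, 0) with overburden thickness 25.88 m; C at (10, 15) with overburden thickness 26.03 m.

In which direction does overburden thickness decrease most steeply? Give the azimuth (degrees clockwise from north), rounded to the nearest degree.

045°

Taking A as reference: B−A = (-35, -55, +0.21); C−A = (-115, -40, +0.36).
Determinant of the coordinate differences = (-35)·(-40) − (-115)·(-55) = -4925.
∂d/∂x = [(+0.21)·(-40) − (+0.36)·(-55)] / -4925 = -0.002315
∂d/∂y = [(-35)·(+0.36) − (-115)·(+0.21)] / -4925 = -0.002345
Steepest decrease is along −∇f: components (+0.002315 E, +0.002345 N).
Azimuth = atan2(+0.002315, +0.002345) = 44.6° ≈ 045°.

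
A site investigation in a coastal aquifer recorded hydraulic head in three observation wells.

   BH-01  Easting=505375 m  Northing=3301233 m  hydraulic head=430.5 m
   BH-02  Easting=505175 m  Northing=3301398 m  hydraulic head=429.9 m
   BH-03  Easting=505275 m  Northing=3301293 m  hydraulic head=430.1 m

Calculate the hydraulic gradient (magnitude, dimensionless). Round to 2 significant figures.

0.0080

Three-point gradient (reference BH-01): Δ to BH-02 = (-200, 165, -0.6), Δ to BH-03 = (-100, 60, -0.4).
∂h/∂x = +0.006667, ∂h/∂y = +0.004444 (det = 4500).
|∇h| = √(0.006667² + 0.004444²) = 0.008012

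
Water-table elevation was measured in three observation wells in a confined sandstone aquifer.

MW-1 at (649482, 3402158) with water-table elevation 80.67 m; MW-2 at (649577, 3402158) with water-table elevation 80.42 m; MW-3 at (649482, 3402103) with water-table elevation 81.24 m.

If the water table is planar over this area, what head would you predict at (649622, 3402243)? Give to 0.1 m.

79.4 m

∂h/∂x = (80.42 − 80.67) / (649577 − 649482) = -0.002632
∂h/∂y = (81.24 − 80.67) / (3402103 − 3402158) = -0.01036
h(649622, 3402243) = 80.67 + (-0.002632)·(140) + (-0.01036)·(85) = 80.67 -0.368 -0.881 = 79.421 m.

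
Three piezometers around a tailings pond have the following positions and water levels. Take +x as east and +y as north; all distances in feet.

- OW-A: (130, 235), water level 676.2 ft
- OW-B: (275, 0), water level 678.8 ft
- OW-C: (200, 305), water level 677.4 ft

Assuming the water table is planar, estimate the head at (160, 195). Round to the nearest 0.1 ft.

Differences from OW-A: to OW-B (Δx, Δy, Δh) = (145, -235, +2.6); to OW-C = (70, 70, +1.2).
Determinant of the coordinate differences = 145·70 − 70·(-235) = 26600.
∂h/∂x = [(+2.6)·70 − (+1.2)·(-235)] / 26600 = +0.01744
∂h/∂y = [145·(+1.2) − 70·(+2.6)] / 26600 = -0.0003008
h(160, 195) = 676.2 + (+0.01744)·(30) + (-0.0003008)·(-40) = 676.2 +0.523 +0.012 = 676.735 ft.

676.7 ft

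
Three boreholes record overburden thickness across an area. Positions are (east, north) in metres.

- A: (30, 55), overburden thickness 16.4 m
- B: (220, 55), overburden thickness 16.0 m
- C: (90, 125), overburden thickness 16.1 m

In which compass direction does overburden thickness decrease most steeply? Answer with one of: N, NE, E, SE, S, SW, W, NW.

Differences from A: to B (Δx, Δy, Δh) = (190, 0, -0.4); to C = (60, 70, -0.3).
Solve a·Δx + b·Δy = Δd: det = 190·70 − 60·0 = 13300.
∂d/∂x = [(-0.4)·70 − (-0.3)·0] / 13300 = -0.002105
∂d/∂y = [190·(-0.3) − 60·(-0.4)] / 13300 = -0.002481
Steepest decrease is along −∇f = (+0.002105 E, +0.002481 N) → northeast.

NE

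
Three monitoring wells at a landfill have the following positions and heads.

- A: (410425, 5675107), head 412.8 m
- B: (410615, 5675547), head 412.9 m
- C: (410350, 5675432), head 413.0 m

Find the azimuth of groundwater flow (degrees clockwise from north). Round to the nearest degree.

Taking A as reference: B−A = (190, 440, +0.1); C−A = (-75, 325, +0.2).
Determinant of the coordinate differences = 190·325 − (-75)·440 = 94750.
∂h/∂x = [(+0.1)·325 − (+0.2)·440] / 94750 = -0.0005858
∂h/∂y = [190·(+0.2) − (-75)·(+0.1)] / 94750 = +0.0004802
Flow direction (−∇h) has components (+0.0005858 E, -0.0004802 N).
Azimuth = atan2(E, N) = atan2(+0.0005858, -0.0004802) = 129.3° ≈ 129°.

129°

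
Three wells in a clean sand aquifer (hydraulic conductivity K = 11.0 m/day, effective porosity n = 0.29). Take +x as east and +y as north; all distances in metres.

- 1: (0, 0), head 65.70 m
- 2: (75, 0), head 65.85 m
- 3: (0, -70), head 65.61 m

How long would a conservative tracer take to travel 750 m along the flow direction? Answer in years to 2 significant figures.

23 years

∂h/∂x = (65.85 − 65.70) / (75 − 0) = +0.002000
∂h/∂y = (65.61 − 65.70) / (-70 − 0) = +0.001286
|∇h| = √(0.002000² + 0.001286²) = 0.002378
Seepage velocity v = K·i/n = 11.0 × 0.002378 / 0.29 = 0.0902 m/day.
t = 750 / 0.0902 = 8315 days = 22.8 years.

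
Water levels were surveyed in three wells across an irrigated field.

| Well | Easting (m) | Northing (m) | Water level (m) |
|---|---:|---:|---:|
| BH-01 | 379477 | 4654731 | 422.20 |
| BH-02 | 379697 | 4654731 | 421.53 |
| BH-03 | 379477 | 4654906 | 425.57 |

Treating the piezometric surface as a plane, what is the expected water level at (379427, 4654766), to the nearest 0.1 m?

423.0 m

∂h/∂x = (421.53 − 422.20) / (379697 − 379477) = -0.003045
∂h/∂y = (425.57 − 422.20) / (4654906 − 4654731) = +0.01926
h(379427, 4654766) = 422.20 + (-0.003045)·(-50) + (+0.01926)·(35) = 422.20 +0.152 +0.674 = 423.026 m.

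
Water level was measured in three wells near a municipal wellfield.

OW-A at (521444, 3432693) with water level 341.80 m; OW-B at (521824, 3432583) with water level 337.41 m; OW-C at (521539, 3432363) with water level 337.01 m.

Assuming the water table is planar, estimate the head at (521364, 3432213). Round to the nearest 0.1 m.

336.6 m

Taking OW-A as reference: OW-B−OW-A = (380, -110, -4.39); OW-C−OW-A = (95, -330, -4.79).
Determinant of the coordinate differences = 380·(-330) − 95·(-110) = -114950.
∂h/∂x = [(-4.39)·(-330) − (-4.79)·(-110)] / -114950 = -0.008019
∂h/∂y = [380·(-4.79) − 95·(-4.39)] / -114950 = +0.01221
h(521364, 3432213) = 341.80 + (-0.008019)·(-80) + (+0.01221)·(-480) = 341.80 +0.642 -5.859 = 336.582 m.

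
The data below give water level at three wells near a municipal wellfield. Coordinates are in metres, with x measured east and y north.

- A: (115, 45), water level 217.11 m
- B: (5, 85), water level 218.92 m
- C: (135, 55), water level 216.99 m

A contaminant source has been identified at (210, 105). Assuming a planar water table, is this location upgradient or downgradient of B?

With h = a·x + b·y + c and A as origin, the differences give:
  (-110)·a + 40·b = +1.81
  20·a + 10·b = -0.12
Eliminate b (×10 and ×40, subtract): -1900·a = 22.900 → a = ∂h/∂x = -0.01205
Back-substitute: b = ∂h/∂y = +0.01211.
Head at (210, 105) = 217.11 + (-0.01205)·(95) + (+0.01211)·(60) = 216.69 m.
That is lower than the 218.92 m at B, so the point is downgradient.

downgradient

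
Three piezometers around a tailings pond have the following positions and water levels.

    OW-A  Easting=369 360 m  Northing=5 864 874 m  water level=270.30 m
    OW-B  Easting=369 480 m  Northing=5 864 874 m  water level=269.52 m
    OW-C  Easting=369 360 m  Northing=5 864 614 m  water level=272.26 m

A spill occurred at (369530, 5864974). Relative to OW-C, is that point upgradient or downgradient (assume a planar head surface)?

downgradient

∂h/∂x = (269.52 − 270.30) / (369480 − 369360) = -0.006500
∂h/∂y = (272.26 − 270.30) / (5864614 − 5864874) = -0.007538
Head at (369530, 5864974) = 270.30 + (-0.006500)·(170) + (-0.007538)·(100) = 268.44 m.
That is lower than the 272.26 m at OW-C, so the point is downgradient.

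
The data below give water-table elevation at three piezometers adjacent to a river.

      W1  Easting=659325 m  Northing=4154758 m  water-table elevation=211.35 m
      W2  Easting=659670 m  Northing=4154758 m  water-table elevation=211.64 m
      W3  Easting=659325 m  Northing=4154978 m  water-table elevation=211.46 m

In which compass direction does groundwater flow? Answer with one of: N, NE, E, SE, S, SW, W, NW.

∂h/∂x = (211.64 − 211.35) / (659670 − 659325) = +0.0008406
∂h/∂y = (211.46 − 211.35) / (4154978 − 4154758) = +0.0005000
Flow = −∇h = (-0.0008406 east, -0.0005000 north), which points southwest.

SW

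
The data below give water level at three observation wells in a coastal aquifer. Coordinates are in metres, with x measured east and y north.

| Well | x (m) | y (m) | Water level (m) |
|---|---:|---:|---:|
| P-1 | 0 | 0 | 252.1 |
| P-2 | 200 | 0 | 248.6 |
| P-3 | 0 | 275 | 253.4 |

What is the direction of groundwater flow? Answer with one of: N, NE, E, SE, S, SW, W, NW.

E

∂h/∂x = (248.6 − 252.1) / (200 − 0) = -0.01750
∂h/∂y = (253.4 − 252.1) / (275 − 0) = +0.004727
Flow = −∇h = (+0.01750 east, -0.004727 north), which points east.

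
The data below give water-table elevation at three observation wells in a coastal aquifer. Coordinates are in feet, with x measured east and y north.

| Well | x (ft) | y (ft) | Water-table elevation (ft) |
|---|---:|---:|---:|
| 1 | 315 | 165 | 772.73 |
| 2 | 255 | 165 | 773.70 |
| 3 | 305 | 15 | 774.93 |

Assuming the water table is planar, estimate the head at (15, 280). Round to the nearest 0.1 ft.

Differences from 1: to 2 (Δx, Δy, Δh) = (-60, 0, +0.97); to 3 = (-10, -150, +2.20).
Solve a·Δx + b·Δy = Δh: det = (-60)·(-150) − (-10)·0 = 9000.
∂h/∂x = [(+0.97)·(-150) − (+2.20)·0] / 9000 = -0.01617
∂h/∂y = [(-60)·(+2.20) − (-10)·(+0.97)] / 9000 = -0.01359
h(15, 280) = 772.73 + (-0.01617)·(-300) + (-0.01359)·(115) = 772.73 +4.850 -1.563 = 776.017 ft.

776.0 ft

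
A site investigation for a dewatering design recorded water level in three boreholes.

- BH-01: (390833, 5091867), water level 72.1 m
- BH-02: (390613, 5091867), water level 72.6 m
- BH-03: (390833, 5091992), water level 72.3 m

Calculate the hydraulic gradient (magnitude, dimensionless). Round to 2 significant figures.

∂h/∂x = (72.6 − 72.1) / (390613 − 390833) = -0.002273
∂h/∂y = (72.3 − 72.1) / (5091992 − 5091867) = +0.001600
|∇h| = √(-0.002273² + 0.001600²) = 0.00278

0.0028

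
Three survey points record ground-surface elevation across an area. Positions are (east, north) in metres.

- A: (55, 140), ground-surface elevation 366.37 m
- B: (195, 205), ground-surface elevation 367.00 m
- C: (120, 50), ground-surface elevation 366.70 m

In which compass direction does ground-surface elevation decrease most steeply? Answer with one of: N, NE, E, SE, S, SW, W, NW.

W

Differences from A: to B (Δx, Δy, Δh) = (140, 65, +0.63); to C = (65, -90, +0.33).
Solve a·Δx + b·Δy = Δz: det = 140·(-90) − 65·65 = -16825.
∂z/∂x = [(+0.63)·(-90) − (+0.33)·65] / -16825 = +0.004645
∂z/∂y = [140·(+0.33) − 65·(+0.63)] / -16825 = -0.0003120
Steepest decrease is along −∇f = (-0.004645 E, +0.0003120 N) → west.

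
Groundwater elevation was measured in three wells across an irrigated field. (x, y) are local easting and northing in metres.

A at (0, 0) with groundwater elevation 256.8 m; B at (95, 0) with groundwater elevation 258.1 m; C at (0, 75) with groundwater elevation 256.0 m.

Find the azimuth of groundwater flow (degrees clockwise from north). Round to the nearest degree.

308°

∂h/∂x = (258.1 − 256.8) / (95 − 0) = +0.01368
∂h/∂y = (256.0 − 256.8) / (75 − 0) = -0.01067
Flow direction (−∇h) has components (-0.01368 E, +0.01067 N).
Azimuth = atan2(E, N) = atan2(-0.01368, +0.01067) = 307.9° ≈ 308°.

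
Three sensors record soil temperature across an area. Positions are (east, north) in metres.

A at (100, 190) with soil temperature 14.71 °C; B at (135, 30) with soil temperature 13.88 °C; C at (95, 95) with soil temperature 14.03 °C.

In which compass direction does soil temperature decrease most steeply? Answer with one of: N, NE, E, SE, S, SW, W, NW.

SW

Differences from A: to B (Δx, Δy, Δh) = (35, -160, -0.83); to C = (-5, -95, -0.68).
Determinant of the coordinate differences = 35·(-95) − (-5)·(-160) = -4125.
∂T/∂x = [(-0.83)·(-95) − (-0.68)·(-160)] / -4125 = +0.007261
∂T/∂y = [35·(-0.68) − (-5)·(-0.83)] / -4125 = +0.006776
Steepest decrease is along −∇f = (-0.007261 E, -0.006776 N) → southwest.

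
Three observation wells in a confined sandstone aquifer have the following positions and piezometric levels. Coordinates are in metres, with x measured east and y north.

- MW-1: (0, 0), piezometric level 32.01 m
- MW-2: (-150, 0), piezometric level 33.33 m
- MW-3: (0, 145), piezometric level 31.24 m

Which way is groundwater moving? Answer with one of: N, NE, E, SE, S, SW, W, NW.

NE

∂h/∂x = (33.33 − 32.01) / (-150 − 0) = -0.008800
∂h/∂y = (31.24 − 32.01) / (145 − 0) = -0.005310
Flow = −∇h = (+0.008800 east, +0.005310 north), which points northeast.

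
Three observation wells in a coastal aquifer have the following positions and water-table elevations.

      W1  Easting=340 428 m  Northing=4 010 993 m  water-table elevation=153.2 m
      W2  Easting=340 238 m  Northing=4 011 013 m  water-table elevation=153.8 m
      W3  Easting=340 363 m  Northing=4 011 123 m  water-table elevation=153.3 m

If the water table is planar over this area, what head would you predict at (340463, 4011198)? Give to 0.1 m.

152.9 m

Differences from W1: to W2 (Δx, Δy, Δh) = (-190, 20, +0.6); to W3 = (-65, 130, +0.1).
Determinant of the coordinate differences = (-190)·130 − (-65)·20 = -23400.
∂h/∂x = [(+0.6)·130 − (+0.1)·20] / -23400 = -0.003248
∂h/∂y = [(-190)·(+0.1) − (-65)·(+0.6)] / -23400 = -0.0008547
h(340463, 4011198) = 153.2 + (-0.003248)·(35) + (-0.0008547)·(205) = 153.2 -0.114 -0.175 = 152.911 m.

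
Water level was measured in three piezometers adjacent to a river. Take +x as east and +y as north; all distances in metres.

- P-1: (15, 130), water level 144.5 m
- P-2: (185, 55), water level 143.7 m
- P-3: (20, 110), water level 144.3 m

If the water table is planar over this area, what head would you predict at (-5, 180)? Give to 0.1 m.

With h = a·x + b·y + c and P-1 as origin, the differences give:
  170·a + (-75)·b = -0.8
  5·a + (-20)·b = -0.2
Eliminate b (×(-20) and ×(-75), subtract): -3025·a = 1.00 → a = ∂h/∂x = -0.0003306
Back-substitute: b = ∂h/∂y = +0.009917.
h(-5, 180) = 144.5 + (-0.0003306)·(-20) + (+0.009917)·(50) = 144.5 +0.007 +0.496 = 145.002 m.

145.0 m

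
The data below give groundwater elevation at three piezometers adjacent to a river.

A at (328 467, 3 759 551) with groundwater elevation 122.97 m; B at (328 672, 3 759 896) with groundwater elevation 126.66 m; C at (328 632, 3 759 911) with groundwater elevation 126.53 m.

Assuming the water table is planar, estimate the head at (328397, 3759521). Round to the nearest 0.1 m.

With h = a·x + b·y + c and A as origin, the differences give:
  205·a + 345·b = +3.69
  165·a + 360·b = +3.56
Eliminate b (×360 and ×345, subtract): 16875·a = 100.200 → a = ∂h/∂x = +0.005938
Back-substitute: b = ∂h/∂y = +0.007167.
h(328397, 3759521) = 122.97 + (+0.005938)·(-70) + (+0.007167)·(-30) = 122.97 -0.416 -0.215 = 122.339 m.

122.3 m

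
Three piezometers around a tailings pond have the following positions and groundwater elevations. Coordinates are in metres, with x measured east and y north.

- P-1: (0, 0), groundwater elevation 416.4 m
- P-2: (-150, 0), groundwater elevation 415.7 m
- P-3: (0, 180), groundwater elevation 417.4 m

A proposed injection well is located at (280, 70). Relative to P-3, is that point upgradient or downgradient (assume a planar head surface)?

upgradient

∂h/∂x = (415.7 − 416.4) / (-150 − 0) = +0.004667
∂h/∂y = (417.4 − 416.4) / (180 − 0) = +0.005556
Head at (280, 70) = 416.4 + (+0.004667)·(280) + (+0.005556)·(70) = 418.10 m.
That is higher than the 417.4 m at P-3, so the point is upgradient.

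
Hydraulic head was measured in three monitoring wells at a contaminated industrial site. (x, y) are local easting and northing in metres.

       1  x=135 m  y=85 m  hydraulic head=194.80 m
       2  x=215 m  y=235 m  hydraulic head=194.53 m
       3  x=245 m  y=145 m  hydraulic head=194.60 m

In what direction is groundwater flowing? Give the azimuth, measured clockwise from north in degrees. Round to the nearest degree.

045°

Taking 1 as reference: 2−1 = (80, 150, -0.27); 3−1 = (110, 60, -0.20).
Determinant of the coordinate differences = 80·60 − 110·150 = -11700.
∂h/∂x = [(-0.27)·60 − (-0.20)·150] / -11700 = -0.001179
∂h/∂y = [80·(-0.20) − 110·(-0.27)] / -11700 = -0.001171
Flow direction (−∇h) has components (+0.001179 E, +0.001171 N).
Azimuth = atan2(E, N) = atan2(+0.001179, +0.001171) = 45.2° ≈ 045°.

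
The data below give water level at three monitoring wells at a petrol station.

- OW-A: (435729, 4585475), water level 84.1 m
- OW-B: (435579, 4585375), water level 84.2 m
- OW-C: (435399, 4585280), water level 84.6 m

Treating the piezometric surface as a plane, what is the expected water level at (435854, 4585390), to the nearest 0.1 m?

Differences from OW-A: to OW-B (Δx, Δy, Δh) = (-150, -100, +0.1); to OW-C = (-330, -195, +0.5).
Determinant of the coordinate differences = (-150)·(-195) − (-330)·(-100) = -3750.
∂h/∂x = [(+0.1)·(-195) − (+0.5)·(-100)] / -3750 = -0.008133
∂h/∂y = [(-150)·(+0.5) − (-330)·(+0.1)] / -3750 = +0.01120
h(435854, 4585390) = 84.1 + (-0.008133)·(125) + (+0.01120)·(-85) = 84.1 -1.017 -0.952 = 82.131 m.

82.1 m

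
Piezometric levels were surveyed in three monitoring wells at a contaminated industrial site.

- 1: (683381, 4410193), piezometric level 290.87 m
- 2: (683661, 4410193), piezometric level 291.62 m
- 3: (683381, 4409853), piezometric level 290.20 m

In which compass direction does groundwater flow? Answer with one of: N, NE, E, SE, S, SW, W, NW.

SW

∂h/∂x = (291.62 − 290.87) / (683661 − 683381) = +0.002679
∂h/∂y = (290.20 − 290.87) / (4409853 − 4410193) = +0.001971
Flow = −∇h = (-0.002679 east, -0.001971 north), which points southwest.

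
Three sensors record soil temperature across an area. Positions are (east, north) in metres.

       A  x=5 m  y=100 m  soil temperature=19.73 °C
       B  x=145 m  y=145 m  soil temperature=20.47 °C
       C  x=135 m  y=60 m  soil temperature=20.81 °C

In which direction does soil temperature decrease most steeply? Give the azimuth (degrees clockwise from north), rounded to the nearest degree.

305°

Taking A as reference: B−A = (140, 45, +0.74); C−A = (130, -40, +1.08).
Determinant of the coordinate differences = 140·(-40) − 130·45 = -11450.
∂T/∂x = [(+0.74)·(-40) − (+1.08)·45] / -11450 = +0.006830
∂T/∂y = [140·(+1.08) − 130·(+0.74)] / -11450 = -0.004803
Steepest decrease is along −∇f: components (-0.006830 E, +0.004803 N).
Azimuth = atan2(-0.006830, +0.004803) = 305.1° ≈ 305°.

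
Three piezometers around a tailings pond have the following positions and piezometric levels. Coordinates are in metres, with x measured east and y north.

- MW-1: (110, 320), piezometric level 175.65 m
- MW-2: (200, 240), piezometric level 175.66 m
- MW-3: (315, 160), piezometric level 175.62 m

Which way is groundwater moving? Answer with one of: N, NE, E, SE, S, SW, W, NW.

NE

With h = a·x + b·y + c and MW-1 as origin, the differences give:
  90·a + (-80)·b = +0.01
  205·a + (-160)·b = -0.03
Eliminate b (×(-160) and ×(-80), subtract): 2000·a = -4.000 → a = ∂h/∂x = -0.002000
Back-substitute: b = ∂h/∂y = -0.002375.
Flow = −∇h = (+0.002000 east, +0.002375 north), which points northeast.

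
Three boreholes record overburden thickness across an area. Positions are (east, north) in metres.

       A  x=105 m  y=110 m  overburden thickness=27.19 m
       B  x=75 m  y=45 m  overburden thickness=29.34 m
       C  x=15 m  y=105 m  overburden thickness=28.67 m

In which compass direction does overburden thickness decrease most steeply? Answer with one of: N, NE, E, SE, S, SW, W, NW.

With d = a·x + b·y + c and A as origin, the differences give:
  (-30)·a + (-65)·b = +2.15
  (-90)·a + (-5)·b = +1.48
Eliminate b (×(-5) and ×(-65), subtract): -5700·a = 85.450 → a = ∂d/∂x = -0.01499
Back-substitute: b = ∂d/∂y = -0.02616.
Steepest decrease is along −∇f = (+0.01499 E, +0.02616 N) → northeast.

NE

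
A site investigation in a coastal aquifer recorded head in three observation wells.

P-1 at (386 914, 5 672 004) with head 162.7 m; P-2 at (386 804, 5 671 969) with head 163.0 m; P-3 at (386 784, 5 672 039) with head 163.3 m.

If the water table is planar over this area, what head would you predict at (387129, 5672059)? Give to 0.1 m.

162.1 m

Three-point gradient (reference P-1): Δ to P-2 = (-110, -35, +0.3), Δ to P-3 = (-130, 35, +0.6).
∂h/∂x = -0.003750, ∂h/∂y = +0.003214 (det = -8400).
h(387129, 5672059) = 162.7 + (-0.003750)·(215) + (+0.003214)·(55) = 162.7 -0.806 +0.177 = 162.071 m.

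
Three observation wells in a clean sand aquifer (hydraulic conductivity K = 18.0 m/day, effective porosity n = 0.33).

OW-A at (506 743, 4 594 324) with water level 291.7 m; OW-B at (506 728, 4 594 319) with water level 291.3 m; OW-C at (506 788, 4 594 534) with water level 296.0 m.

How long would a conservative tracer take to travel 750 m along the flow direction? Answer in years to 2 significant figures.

1.4 years

Differences from OW-A: to OW-B (Δx, Δy, Δh) = (-15, -5, -0.4); to OW-C = (45, 210, +4.3).
Solve a·Δx + b·Δy = Δh: det = (-15)·210 − 45·(-5) = -2925.
∂h/∂x = [(-0.4)·210 − (+4.3)·(-5)] / -2925 = +0.02137
∂h/∂y = [(-15)·(+4.3) − 45·(-0.4)] / -2925 = +0.01590
|∇h| = √(0.02137² + 0.01590²) = 0.02664
Seepage velocity v = K·i/n = 18.0 × 0.02664 / 0.33 = 1.453 m/day.
t = 750 / 1.453 = 516.2 days = 1.41 years.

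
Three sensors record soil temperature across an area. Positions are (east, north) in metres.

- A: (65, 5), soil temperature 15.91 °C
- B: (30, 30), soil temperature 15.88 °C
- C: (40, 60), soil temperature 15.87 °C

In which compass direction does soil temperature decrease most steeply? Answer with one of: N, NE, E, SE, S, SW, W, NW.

With T = a·x + b·y + c and A as origin, the differences give:
  (-35)·a + 25·b = -0.03
  (-25)·a + 55·b = -0.04
Eliminate b (×55 and ×25, subtract): -1300·a = -0.650 → a = ∂T/∂x = +0.0005000
Back-substitute: b = ∂T/∂y = -0.0005000.
Steepest decrease is along −∇f = (-0.0005000 E, +0.0005000 N) → northwest.

NW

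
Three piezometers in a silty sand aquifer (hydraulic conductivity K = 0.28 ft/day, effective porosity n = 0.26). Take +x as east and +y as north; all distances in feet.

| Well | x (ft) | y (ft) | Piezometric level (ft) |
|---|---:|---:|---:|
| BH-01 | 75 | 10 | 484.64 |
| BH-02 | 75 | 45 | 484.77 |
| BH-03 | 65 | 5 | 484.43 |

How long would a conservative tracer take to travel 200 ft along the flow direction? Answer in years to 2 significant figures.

26 years

With h = a·x + b·y + c and BH-01 as origin, the differences give:
  0·a + 35·b = +0.13
  (-10)·a + (-5)·b = -0.21
Eliminate b (×(-5) and ×35, subtract): 350·a = 6.700 → a = ∂h/∂x = +0.01914
Back-substitute: b = ∂h/∂y = +0.003714.
|∇h| = √(0.01914² + 0.003714²) = 0.0195
Seepage velocity v = K·i/n = 0.28 × 0.0195 / 0.26 = 0.021 ft/day.
t = 200 / 0.021 = 9524 days = 26.1 years.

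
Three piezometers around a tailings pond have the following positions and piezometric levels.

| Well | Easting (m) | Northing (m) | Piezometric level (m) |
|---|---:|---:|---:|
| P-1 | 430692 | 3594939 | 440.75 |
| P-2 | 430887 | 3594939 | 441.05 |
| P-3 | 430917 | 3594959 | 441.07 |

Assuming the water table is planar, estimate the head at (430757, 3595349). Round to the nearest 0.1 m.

Taking P-1 as reference: P-2−P-1 = (195, 0, +0.30); P-3−P-1 = (225, 20, +0.32).
Determinant of the coordinate differences = 195·20 − 225·0 = 3900.
∂h/∂x = [(+0.30)·20 − (+0.32)·0] / 3900 = +0.001538
∂h/∂y = [195·(+0.32) − 225·(+0.30)] / 3900 = -0.001308
h(430757, 3595349) = 440.75 + (+0.001538)·(65) + (-0.001308)·(410) = 440.75 +0.100 -0.536 = 440.314 m.

440.3 m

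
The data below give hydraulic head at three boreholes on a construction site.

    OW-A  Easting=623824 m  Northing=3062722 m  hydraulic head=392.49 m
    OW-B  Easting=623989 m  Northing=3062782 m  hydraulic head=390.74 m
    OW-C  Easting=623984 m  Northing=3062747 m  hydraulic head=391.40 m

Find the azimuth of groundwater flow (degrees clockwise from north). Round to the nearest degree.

With h = a·x + b·y + c and OW-A as origin, the differences give:
  165·a + 60·b = -1.75
  160·a + 25·b = -1.09
Eliminate b (×25 and ×60, subtract): -5475·a = 21.650 → a = ∂h/∂x = -0.003954
Back-substitute: b = ∂h/∂y = -0.01829.
Flow direction (−∇h) has components (+0.003954 E, +0.01829 N).
Azimuth = atan2(E, N) = atan2(+0.003954, +0.01829) = 12.2° ≈ 012°.

012°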